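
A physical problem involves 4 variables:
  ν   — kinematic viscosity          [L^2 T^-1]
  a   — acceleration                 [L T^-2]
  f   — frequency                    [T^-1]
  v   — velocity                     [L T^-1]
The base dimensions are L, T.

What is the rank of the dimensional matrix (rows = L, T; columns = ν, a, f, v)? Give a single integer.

2

Exponent matrix [L,T] × [ν,a,f,v]:
  L: [ 2  1  0  1]
  T: [-1 -2 -1 -1]
Echelon form has 2 nonzero rows (pivots: ν,a)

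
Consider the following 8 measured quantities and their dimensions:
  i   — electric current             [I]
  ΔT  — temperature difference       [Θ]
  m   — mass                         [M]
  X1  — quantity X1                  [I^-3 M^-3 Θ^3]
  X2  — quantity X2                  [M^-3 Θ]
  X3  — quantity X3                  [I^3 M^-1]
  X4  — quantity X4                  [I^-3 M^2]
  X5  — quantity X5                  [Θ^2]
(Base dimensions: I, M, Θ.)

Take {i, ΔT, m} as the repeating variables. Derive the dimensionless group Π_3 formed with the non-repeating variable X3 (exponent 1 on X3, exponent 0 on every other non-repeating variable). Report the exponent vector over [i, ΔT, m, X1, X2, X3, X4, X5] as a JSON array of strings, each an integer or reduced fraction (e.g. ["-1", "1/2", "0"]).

["-3", "0", "1", "0", "0", "1", "0", "0"]

Write exponents as rows I,M,Θ / cols i,ΔT,m,X1,X2,X3,X4,X5:
  I: [ 1  0  0 -3  0  3 -3  0]
  M: [ 0  0  1 -3 -3 -1  2  0]
  Θ: [ 0  1  0  3  1  0  0  2]
Row reduction gives pivot columns i,ΔT,m; rank = 3
Repeat: i,ΔT,m; free: X1,X2,X3,X4,X5
RREF:
  r0: [   1    0    0   -3    0    3   -3    0]
  r1: [   0    1    0    3    1    0    0    2]
  r2: [   0    0    1   -3   -3   -1    2    0]
Fix exponent of X3 at 1, X1 at 0, X2 at 0, X4 at 0, X5 at 0; solve each RREF row for its pivot's exponent:
  r0: exp(i) + (3)·1 = 0 ⇒ exp(i) = -3
  r1: exp(ΔT) + (0)·1 = 0 ⇒ exp(ΔT) = 0
  r2: exp(m) + (-1)·1 = 0 ⇒ exp(m) = 1
Π_3 = i^-3 · m · X3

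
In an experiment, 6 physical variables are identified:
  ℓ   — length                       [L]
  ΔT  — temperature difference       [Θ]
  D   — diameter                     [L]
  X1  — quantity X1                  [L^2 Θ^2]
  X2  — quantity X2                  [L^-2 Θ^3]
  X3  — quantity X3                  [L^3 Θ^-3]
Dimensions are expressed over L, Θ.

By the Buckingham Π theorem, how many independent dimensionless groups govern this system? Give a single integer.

4

Exponent matrix [L,Θ] × [ℓ,ΔT,D,X1,X2,X3]:
  L: [ 1  0  1  2 -2  3]
  Θ: [ 0  1  0  2  3 -3]
RREF → pivots at {ℓ,ΔT} ⇒ r = 2
6 vars − rank 2 = 4 Π groups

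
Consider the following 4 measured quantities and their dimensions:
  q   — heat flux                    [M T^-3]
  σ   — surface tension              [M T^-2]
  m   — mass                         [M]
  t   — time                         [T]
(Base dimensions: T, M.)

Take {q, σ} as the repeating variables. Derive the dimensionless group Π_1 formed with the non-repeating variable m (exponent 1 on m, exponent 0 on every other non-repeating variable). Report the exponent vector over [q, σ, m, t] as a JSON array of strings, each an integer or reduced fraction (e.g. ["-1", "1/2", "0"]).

Exponent matrix [T,M] × [q,σ,m,t]:
  T: [-3 -2  0  1]
  M: [ 1  1  1  0]
RREF → pivots at {q,σ} ⇒ r = 2
Pivot set = {q,σ}, free = {m,t}
RREF:
  r0: [   1    0   -2   -1]
  r1: [   0    1    3    1]
Fix exponent of m at 1, t at 0; solve each RREF row for its pivot's exponent:
  r0: exp(q) + (-2)·1 = 0 ⇒ exp(q) = 2
  r1: exp(σ) + (3)·1 = 0 ⇒ exp(σ) = -3
Π_1 = q^2 · σ^-3 · m

["2", "-3", "1", "0"]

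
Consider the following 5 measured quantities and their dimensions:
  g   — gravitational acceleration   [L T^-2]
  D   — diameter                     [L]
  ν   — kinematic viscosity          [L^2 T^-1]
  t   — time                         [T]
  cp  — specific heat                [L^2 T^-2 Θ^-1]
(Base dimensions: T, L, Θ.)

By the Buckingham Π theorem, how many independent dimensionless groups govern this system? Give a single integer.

Write exponents as rows T,L,Θ / cols g,D,ν,t,cp:
  T: [-2  0 -1  1 -2]
  L: [ 1  1  2  0  2]
  Θ: [ 0  0  0  0 -1]
Row reduction gives pivot columns g,D,cp; rank = 3
5 vars − rank 3 = 2 Π groups

2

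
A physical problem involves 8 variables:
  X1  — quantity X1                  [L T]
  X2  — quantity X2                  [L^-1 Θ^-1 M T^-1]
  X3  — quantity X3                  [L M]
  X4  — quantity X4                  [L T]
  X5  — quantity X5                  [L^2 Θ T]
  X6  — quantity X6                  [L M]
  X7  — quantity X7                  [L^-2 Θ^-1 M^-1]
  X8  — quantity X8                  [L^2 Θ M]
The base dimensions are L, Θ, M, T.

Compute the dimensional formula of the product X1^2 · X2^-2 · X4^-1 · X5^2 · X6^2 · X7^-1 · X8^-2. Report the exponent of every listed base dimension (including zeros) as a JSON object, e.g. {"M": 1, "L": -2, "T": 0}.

{"L": 7, "Θ": 3, "M": -1, "T": 5}

Exponent matrix [L,Θ,M,T] × [X1,X2,X3,X4,X5,X6,X7,X8]:
  L: [ 1 -1  1  1  2  1 -2  2]
  Θ: [ 0 -1  0  0  1  0 -1  1]
  M: [ 0  1  1  0  0  1 -1  1]
  T: [ 1 -1  0  1  1  0  0  0]
  [L]: (2)·1+(-2)·-1+(-1)·1+(2)·2+(2)·1+(-1)·-2+(-2)·2 = 7
  [Θ]: (2)·0+(-2)·-1+(-1)·0+(2)·1+(2)·0+(-1)·-1+(-2)·1 = 3
  [M]: (2)·0+(-2)·1+(-1)·0+(2)·0+(2)·1+(-1)·-1+(-2)·1 = -1
  [T]: (2)·1+(-2)·-1+(-1)·1+(2)·1+(2)·0+(-1)·0+(-2)·0 = 5
⇒ L^7 Θ^3 M^-1 T^5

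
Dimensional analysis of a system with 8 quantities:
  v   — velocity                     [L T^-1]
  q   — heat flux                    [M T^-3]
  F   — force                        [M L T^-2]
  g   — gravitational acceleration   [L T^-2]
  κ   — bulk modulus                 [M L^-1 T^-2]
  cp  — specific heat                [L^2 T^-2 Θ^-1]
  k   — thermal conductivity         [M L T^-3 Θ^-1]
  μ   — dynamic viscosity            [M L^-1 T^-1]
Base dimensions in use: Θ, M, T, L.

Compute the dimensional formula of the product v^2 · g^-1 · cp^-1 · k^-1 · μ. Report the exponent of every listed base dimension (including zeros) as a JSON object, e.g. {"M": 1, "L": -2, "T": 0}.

{"Θ": 2, "M": 0, "T": 4, "L": -3}

Dimensional matrix (Θ×M×T×L by v×q×F×g×κ×cp×k×μ):
  Θ: [ 0  0  0  0  0 -1 -1  0]
  M: [ 0  1  1  0  1  0  1  1]
  T: [-1 -3 -2 -2 -2 -2 -3 -1]
  L: [ 1  0  1  1 -1  2  1 -1]
  [Θ]: (2)·0+(-1)·0+(-1)·-1+(-1)·-1+(1)·0 = 2
  [M]: (2)·0+(-1)·0+(-1)·0+(-1)·1+(1)·1 = 0
  [T]: (2)·-1+(-1)·-2+(-1)·-2+(-1)·-3+(1)·-1 = 4
  [L]: (2)·1+(-1)·1+(-1)·2+(-1)·1+(1)·-1 = -3
⇒ Θ^2 T^4 L^-3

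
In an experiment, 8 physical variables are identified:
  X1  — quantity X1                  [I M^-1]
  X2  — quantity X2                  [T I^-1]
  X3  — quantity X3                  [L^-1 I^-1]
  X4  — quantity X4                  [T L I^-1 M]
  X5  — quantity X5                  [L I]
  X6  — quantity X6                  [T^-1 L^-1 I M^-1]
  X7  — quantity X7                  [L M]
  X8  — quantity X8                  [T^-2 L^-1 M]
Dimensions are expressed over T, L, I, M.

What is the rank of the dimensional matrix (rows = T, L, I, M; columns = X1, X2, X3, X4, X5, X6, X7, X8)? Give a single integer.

Exponent matrix [T,L,I,M] × [X1,X2,X3,X4,X5,X6,X7,X8]:
  T: [ 0  1  0  1  0 -1  0 -2]
  L: [ 0  0 -1  1  1 -1  1 -1]
  I: [ 1 -1 -1 -1  1  1  0  0]
  M: [-1  0  0  1  0 -1  1  1]
Row reduction gives pivot columns X1,X2,X3; rank = 3

3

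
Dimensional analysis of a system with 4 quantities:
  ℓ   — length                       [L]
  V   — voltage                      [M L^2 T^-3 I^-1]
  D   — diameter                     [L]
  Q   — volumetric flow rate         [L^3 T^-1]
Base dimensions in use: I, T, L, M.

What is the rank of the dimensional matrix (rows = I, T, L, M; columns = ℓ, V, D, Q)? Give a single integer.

Exponent matrix [I,T,L,M] × [ℓ,V,D,Q]:
  I: [ 0 -1  0  0]
  T: [ 0 -3  0 -1]
  L: [ 1  2  1  3]
  M: [ 0  1  0  0]
Echelon form has 3 nonzero rows (pivots: ℓ,V,Q)

3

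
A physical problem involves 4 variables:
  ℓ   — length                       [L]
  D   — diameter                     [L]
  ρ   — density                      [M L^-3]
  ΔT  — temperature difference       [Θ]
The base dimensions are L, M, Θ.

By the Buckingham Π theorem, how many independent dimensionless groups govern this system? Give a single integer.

1

Dimensional matrix (L×M×Θ by ℓ×D×ρ×ΔT):
  L: [ 1  1 -3  0]
  M: [ 0  0  1  0]
  Θ: [ 0  0  0  1]
RREF → pivots at {ℓ,ρ,ΔT} ⇒ r = 3
Π count = n − r = 4 − 3 = 1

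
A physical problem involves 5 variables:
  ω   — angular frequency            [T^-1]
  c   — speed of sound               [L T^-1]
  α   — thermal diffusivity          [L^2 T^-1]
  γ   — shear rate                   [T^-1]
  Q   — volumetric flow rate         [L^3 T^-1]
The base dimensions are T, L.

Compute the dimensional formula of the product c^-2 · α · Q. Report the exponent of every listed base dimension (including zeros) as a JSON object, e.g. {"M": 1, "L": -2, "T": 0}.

Write exponents as rows T,L / cols ω,c,α,γ,Q:
  T: [-1 -1 -1 -1 -1]
  L: [ 0  1  2  0  3]
  [T]: (-2)·-1+(1)·-1+(1)·-1 = 0
  [L]: (-2)·1+(1)·2+(1)·3 = 3
⇒ L^3

{"T": 0, "L": 3}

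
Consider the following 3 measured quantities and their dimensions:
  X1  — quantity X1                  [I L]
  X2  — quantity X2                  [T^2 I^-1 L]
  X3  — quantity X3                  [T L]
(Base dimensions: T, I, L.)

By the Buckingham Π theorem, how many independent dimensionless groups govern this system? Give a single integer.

1

Exponent matrix [T,I,L] × [X1,X2,X3]:
  T: [ 0  2  1]
  I: [ 1 -1  0]
  L: [ 1  1  1]
Row reduction gives pivot columns X1,X2; rank = 2
n=3, r=2 ⇒ 1 dimensionless group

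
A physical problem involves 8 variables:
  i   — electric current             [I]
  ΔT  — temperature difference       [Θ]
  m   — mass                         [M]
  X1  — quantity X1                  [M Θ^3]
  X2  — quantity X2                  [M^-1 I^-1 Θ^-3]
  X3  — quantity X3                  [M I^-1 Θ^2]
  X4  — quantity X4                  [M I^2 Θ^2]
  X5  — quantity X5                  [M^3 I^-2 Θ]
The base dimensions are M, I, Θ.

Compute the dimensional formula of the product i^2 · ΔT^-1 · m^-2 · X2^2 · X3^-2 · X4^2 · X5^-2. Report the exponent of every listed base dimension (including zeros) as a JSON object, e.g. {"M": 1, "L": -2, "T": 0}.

Dimensional matrix (M×I×Θ by i×ΔT×m×X1×X2×X3×X4×X5):
  M: [ 0  0  1  1 -1  1  1  3]
  I: [ 1  0  0  0 -1 -1  2 -2]
  Θ: [ 0  1  0  3 -3  2  2  1]
  [M]: (2)·0+(-1)·0+(-2)·1+(2)·-1+(-2)·1+(2)·1+(-2)·3 = -10
  [I]: (2)·1+(-1)·0+(-2)·0+(2)·-1+(-2)·-1+(2)·2+(-2)·-2 = 10
  [Θ]: (2)·0+(-1)·1+(-2)·0+(2)·-3+(-2)·2+(2)·2+(-2)·1 = -9
⇒ M^-10 I^10 Θ^-9

{"M": -10, "I": 10, "Θ": -9}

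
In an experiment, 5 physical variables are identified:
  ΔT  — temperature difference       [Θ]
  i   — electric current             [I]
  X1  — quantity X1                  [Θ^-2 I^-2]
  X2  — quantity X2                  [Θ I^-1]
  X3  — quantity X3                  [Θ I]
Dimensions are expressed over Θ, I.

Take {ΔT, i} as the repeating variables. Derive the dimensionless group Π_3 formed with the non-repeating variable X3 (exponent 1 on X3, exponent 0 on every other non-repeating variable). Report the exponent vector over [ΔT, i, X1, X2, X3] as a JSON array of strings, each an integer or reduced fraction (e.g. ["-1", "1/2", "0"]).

["-1", "-1", "0", "0", "1"]

Exponent matrix [Θ,I] × [ΔT,i,X1,X2,X3]:
  Θ: [ 1  0 -2  1  1]
  I: [ 0  1 -2 -1  1]
RREF → pivots at {ΔT,i} ⇒ r = 2
Repeat: ΔT,i; free: X1,X2,X3
RREF:
  r0: [   1    0   -2    1    1]
  r1: [   0    1   -2   -1    1]
Fix exponent of X3 at 1, X1 at 0, X2 at 0; solve each RREF row for its pivot's exponent:
  r0: exp(ΔT) + (1)·1 = 0 ⇒ exp(ΔT) = -1
  r1: exp(i) + (1)·1 = 0 ⇒ exp(i) = -1
Π_3 = ΔT^-1 · i^-1 · X3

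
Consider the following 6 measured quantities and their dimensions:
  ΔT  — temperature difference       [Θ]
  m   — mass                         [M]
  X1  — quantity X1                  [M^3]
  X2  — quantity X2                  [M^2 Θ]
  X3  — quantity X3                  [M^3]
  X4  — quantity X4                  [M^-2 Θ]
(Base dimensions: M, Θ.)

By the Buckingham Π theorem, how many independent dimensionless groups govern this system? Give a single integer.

4

Exponent matrix [M,Θ] × [ΔT,m,X1,X2,X3,X4]:
  M: [ 0  1  3  2  3 -2]
  Θ: [ 1  0  0  1  0  1]
RREF → pivots at {ΔT,m} ⇒ r = 2
Π count = n − r = 6 − 2 = 4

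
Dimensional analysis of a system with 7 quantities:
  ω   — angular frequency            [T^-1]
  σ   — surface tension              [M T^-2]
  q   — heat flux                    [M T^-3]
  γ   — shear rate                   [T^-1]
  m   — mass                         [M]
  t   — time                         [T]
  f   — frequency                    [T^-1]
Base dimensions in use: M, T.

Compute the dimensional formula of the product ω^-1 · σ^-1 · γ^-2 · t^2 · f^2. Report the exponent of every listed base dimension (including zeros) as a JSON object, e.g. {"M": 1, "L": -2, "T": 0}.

Exponent matrix [M,T] × [ω,σ,q,γ,m,t,f]:
  M: [ 0  1  1  0  1  0  0]
  T: [-1 -2 -3 -1  0  1 -1]
  [M]: (-1)·0+(-1)·1+(-2)·0+(2)·0+(2)·0 = -1
  [T]: (-1)·-1+(-1)·-2+(-2)·-1+(2)·1+(2)·-1 = 5
⇒ M^-1 T^5

{"M": -1, "T": 5}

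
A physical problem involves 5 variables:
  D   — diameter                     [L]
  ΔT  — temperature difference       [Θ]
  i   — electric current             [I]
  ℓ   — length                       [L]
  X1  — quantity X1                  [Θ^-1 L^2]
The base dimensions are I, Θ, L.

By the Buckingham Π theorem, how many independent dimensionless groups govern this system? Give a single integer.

Write exponents as rows I,Θ,L / cols D,ΔT,i,ℓ,X1:
  I: [ 0  0  1  0  0]
  Θ: [ 0  1  0  0 -1]
  L: [ 1  0  0  1  2]
Row reduction gives pivot columns D,ΔT,i; rank = 3
n=5, r=3 ⇒ 2 dimensionless groups

2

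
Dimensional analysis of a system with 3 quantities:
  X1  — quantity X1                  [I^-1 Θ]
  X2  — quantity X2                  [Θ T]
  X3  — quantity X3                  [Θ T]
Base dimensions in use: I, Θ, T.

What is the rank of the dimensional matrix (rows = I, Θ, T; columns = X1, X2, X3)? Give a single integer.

2

Dimensional matrix (I×Θ×T by X1×X2×X3):
  I: [-1  0  0]
  Θ: [ 1  1  1]
  T: [ 0  1  1]
Row reduction gives pivot columns X1,X2; rank = 2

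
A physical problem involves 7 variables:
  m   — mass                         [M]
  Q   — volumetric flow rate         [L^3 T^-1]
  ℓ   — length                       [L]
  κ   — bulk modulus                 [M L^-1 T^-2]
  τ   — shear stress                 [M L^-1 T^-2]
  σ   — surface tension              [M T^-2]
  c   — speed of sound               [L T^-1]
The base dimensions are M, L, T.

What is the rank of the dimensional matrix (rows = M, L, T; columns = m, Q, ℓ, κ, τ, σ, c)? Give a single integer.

3

Write exponents as rows M,L,T / cols m,Q,ℓ,κ,τ,σ,c:
  M: [ 1  0  0  1  1  1  0]
  L: [ 0  3  1 -1 -1  0  1]
  T: [ 0 -1  0 -2 -2 -2 -1]
Echelon form has 3 nonzero rows (pivots: m,Q,ℓ)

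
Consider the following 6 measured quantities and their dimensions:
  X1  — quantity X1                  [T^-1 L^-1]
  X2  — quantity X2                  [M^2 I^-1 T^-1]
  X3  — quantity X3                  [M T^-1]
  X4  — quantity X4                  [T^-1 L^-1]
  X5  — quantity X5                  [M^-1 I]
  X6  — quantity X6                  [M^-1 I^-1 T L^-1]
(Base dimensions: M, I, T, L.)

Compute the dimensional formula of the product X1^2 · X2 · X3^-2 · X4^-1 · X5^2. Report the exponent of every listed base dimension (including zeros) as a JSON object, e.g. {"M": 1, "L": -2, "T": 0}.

Dimensional matrix (M×I×T×L by X1×X2×X3×X4×X5×X6):
  M: [ 0  2  1  0 -1 -1]
  I: [ 0 -1  0  0  1 -1]
  T: [-1 -1 -1 -1  0  1]
  L: [-1  0  0 -1  0 -1]
  [M]: (2)·0+(1)·2+(-2)·1+(-1)·0+(2)·-1 = -2
  [I]: (2)·0+(1)·-1+(-2)·0+(-1)·0+(2)·1 = 1
  [T]: (2)·-1+(1)·-1+(-2)·-1+(-1)·-1+(2)·0 = 0
  [L]: (2)·-1+(1)·0+(-2)·0+(-1)·-1+(2)·0 = -1
⇒ M^-2 I L^-1

{"M": -2, "I": 1, "T": 0, "L": -1}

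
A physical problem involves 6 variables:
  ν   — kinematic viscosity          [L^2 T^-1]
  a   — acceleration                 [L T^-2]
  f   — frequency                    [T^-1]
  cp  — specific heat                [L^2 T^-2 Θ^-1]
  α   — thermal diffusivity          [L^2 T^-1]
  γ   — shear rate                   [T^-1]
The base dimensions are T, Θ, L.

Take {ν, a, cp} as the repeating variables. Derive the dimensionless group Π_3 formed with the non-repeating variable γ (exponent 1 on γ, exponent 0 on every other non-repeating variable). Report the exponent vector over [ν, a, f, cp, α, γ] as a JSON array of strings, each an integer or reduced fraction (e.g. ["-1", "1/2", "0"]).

Exponent matrix [T,Θ,L] × [ν,a,f,cp,α,γ]:
  T: [-1 -2 -1 -2 -1 -1]
  Θ: [ 0  0  0 -1  0  0]
  L: [ 2  1  0  2  2  0]
Row reduction gives pivot columns ν,a,cp; rank = 3
Repeat: ν,a,cp; free: f,α,γ
RREF:
  r0: [   1    0 -1/3    0    1 -1/3]
  r1: [   0    1  2/3    0    0  2/3]
  r2: [   0    0    0    1    0    0]
Fix exponent of γ at 1, f at 0, α at 0; solve each RREF row for its pivot's exponent:
  r0: exp(ν) + (-1/3)·1 = 0 ⇒ exp(ν) = 1/3
  r1: exp(a) + (2/3)·1 = 0 ⇒ exp(a) = -2/3
  r2: exp(cp) + (0)·1 = 0 ⇒ exp(cp) = 0
Π_3 = ν^(1/3) · a^(-2/3) · γ

["1/3", "-2/3", "0", "0", "0", "1"]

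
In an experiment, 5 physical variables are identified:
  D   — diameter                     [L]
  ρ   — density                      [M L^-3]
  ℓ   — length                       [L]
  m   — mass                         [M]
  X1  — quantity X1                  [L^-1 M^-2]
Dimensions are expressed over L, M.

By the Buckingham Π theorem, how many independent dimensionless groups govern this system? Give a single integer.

3

Write exponents as rows L,M / cols D,ρ,ℓ,m,X1:
  L: [ 1 -3  1  0 -1]
  M: [ 0  1  0  1 -2]
Row reduction gives pivot columns D,ρ; rank = 2
5 vars − rank 2 = 3 Π groups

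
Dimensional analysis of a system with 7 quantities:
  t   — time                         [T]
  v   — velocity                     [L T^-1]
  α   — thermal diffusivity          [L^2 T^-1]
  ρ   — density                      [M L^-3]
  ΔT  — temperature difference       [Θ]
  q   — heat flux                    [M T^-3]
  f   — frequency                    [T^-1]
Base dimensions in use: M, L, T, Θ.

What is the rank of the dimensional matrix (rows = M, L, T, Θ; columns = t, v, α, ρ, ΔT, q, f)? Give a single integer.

Write exponents as rows M,L,T,Θ / cols t,v,α,ρ,ΔT,q,f:
  M: [ 0  0  0  1  0  1  0]
  L: [ 0  1  2 -3  0  0  0]
  T: [ 1 -1 -1  0  0 -3 -1]
  Θ: [ 0  0  0  0  1  0  0]
RREF → pivots at {t,v,ρ,ΔT} ⇒ r = 4

4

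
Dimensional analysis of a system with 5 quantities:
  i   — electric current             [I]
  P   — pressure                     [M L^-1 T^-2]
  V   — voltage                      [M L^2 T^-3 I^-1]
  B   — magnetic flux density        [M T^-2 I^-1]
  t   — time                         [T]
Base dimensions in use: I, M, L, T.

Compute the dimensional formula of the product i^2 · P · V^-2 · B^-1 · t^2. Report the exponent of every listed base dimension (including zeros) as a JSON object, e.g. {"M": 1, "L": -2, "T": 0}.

{"I": 5, "M": -2, "L": -5, "T": 8}

Exponent matrix [I,M,L,T] × [i,P,V,B,t]:
  I: [ 1  0 -1 -1  0]
  M: [ 0  1  1  1  0]
  L: [ 0 -1  2  0  0]
  T: [ 0 -2 -3 -2  1]
  [I]: (2)·1+(1)·0+(-2)·-1+(-1)·-1+(2)·0 = 5
  [M]: (2)·0+(1)·1+(-2)·1+(-1)·1+(2)·0 = -2
  [L]: (2)·0+(1)·-1+(-2)·2+(-1)·0+(2)·0 = -5
  [T]: (2)·0+(1)·-2+(-2)·-3+(-1)·-2+(2)·1 = 8
⇒ I^5 M^-2 L^-5 T^8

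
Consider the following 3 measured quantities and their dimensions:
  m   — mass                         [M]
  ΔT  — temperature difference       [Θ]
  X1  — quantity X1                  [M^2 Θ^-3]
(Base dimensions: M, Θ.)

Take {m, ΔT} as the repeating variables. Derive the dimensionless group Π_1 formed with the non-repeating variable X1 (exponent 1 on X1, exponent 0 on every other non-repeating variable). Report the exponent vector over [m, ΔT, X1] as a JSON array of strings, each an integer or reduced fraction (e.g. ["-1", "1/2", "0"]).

["-2", "3", "1"]

Write exponents as rows M,Θ / cols m,ΔT,X1:
  M: [ 1  0  2]
  Θ: [ 0  1 -3]
RREF → pivots at {m,ΔT} ⇒ r = 2
Repeat: m,ΔT; free: X1
RREF:
  r0: [   1    0    2]
  r1: [   0    1   -3]
Fix exponent of X1 at 1; solve each RREF row for its pivot's exponent:
  r0: exp(m) + (2)·1 = 0 ⇒ exp(m) = -2
  r1: exp(ΔT) + (-3)·1 = 0 ⇒ exp(ΔT) = 3
Π_1 = m^-2 · ΔT^3 · X1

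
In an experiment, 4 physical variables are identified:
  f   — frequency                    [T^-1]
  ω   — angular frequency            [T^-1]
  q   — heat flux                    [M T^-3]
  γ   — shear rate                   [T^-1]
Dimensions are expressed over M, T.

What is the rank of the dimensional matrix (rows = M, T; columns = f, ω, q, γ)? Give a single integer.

2

Write exponents as rows M,T / cols f,ω,q,γ:
  M: [ 0  0  1  0]
  T: [-1 -1 -3 -1]
Row reduction gives pivot columns f,q; rank = 2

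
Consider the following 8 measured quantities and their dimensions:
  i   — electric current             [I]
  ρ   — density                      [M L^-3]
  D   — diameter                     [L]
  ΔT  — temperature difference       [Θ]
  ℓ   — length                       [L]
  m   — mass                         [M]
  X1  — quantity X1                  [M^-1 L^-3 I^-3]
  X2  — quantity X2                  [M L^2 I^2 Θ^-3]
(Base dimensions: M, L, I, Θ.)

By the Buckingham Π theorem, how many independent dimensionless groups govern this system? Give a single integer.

Write exponents as rows M,L,I,Θ / cols i,ρ,D,ΔT,ℓ,m,X1,X2:
  M: [ 0  1  0  0  0  1 -1  1]
  L: [ 0 -3  1  0  1  0 -3  2]
  I: [ 1  0  0  0  0  0 -3  2]
  Θ: [ 0  0  0  1  0  0  0 -3]
Row reduction gives pivot columns i,ρ,D,ΔT; rank = 4
n=8, r=4 ⇒ 4 dimensionless groups

4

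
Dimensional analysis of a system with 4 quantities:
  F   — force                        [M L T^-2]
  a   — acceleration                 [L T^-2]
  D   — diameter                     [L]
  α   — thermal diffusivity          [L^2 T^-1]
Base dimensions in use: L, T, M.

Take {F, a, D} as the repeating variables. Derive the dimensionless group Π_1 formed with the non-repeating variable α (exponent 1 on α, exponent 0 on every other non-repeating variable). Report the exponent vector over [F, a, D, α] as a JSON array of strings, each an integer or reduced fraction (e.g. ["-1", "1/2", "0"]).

Dimensional matrix (L×T×M by F×a×D×α):
  L: [ 1  1  1  2]
  T: [-2 -2  0 -1]
  M: [ 1  0  0  0]
Echelon form has 3 nonzero rows (pivots: F,a,D)
Repeat: F,a,D; free: α
RREF:
  r0: [   1    0    0    0]
  r1: [   0    1    0  1/2]
  r2: [   0    0    1  3/2]
Fix exponent of α at 1; solve each RREF row for its pivot's exponent:
  r0: exp(F) + (0)·1 = 0 ⇒ exp(F) = 0
  r1: exp(a) + (1/2)·1 = 0 ⇒ exp(a) = -1/2
  r2: exp(D) + (3/2)·1 = 0 ⇒ exp(D) = -3/2
Π_1 = a^(-1/2) · D^(-3/2) · α

["0", "-1/2", "-3/2", "1"]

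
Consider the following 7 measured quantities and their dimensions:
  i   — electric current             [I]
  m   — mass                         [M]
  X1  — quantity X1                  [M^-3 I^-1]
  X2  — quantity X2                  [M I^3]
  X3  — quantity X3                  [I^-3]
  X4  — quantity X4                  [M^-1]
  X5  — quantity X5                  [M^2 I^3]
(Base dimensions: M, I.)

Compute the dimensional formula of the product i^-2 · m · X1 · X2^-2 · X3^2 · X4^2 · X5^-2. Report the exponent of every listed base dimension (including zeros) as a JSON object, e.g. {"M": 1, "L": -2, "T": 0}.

Exponent matrix [M,I] × [i,m,X1,X2,X3,X4,X5]:
  M: [ 0  1 -3  1  0 -1  2]
  I: [ 1  0 -1  3 -3  0  3]
  [M]: (-2)·0+(1)·1+(1)·-3+(-2)·1+(2)·0+(2)·-1+(-2)·2 = -10
  [I]: (-2)·1+(1)·0+(1)·-1+(-2)·3+(2)·-3+(2)·0+(-2)·3 = -21
⇒ M^-10 I^-21

{"M": -10, "I": -21}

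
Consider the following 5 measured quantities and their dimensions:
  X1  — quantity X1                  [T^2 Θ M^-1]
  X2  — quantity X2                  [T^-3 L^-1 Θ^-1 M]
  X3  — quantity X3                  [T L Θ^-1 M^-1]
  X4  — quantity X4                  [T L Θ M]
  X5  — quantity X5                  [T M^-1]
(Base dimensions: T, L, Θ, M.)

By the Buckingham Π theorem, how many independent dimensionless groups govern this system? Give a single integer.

Dimensional matrix (T×L×Θ×M by X1×X2×X3×X4×X5):
  T: [ 2 -3  1  1  1]
  L: [ 0 -1  1  1  0]
  Θ: [ 1 -1 -1  1  0]
  M: [-1  1 -1  1 -1]
RREF → pivots at {X1,X2,X3} ⇒ r = 3
5 vars − rank 3 = 2 Π groups

2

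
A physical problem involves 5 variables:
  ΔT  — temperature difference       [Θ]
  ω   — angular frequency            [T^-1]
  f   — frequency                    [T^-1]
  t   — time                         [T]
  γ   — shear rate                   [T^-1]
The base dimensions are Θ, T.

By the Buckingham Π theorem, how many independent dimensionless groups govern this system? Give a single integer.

3

Write exponents as rows Θ,T / cols ΔT,ω,f,t,γ:
  Θ: [ 1  0  0  0  0]
  T: [ 0 -1 -1  1 -1]
RREF → pivots at {ΔT,ω} ⇒ r = 2
5 vars − rank 2 = 3 Π groups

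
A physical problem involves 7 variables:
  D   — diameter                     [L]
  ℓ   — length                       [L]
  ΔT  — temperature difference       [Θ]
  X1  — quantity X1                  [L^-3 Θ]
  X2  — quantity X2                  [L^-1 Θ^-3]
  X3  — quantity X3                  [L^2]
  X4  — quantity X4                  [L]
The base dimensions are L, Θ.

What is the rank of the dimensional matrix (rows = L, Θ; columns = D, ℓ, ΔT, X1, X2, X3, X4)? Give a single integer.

2

Dimensional matrix (L×Θ by D×ℓ×ΔT×X1×X2×X3×X4):
  L: [ 1  1  0 -3 -1  2  1]
  Θ: [ 0  0  1  1 -3  0  0]
RREF → pivots at {D,ΔT} ⇒ r = 2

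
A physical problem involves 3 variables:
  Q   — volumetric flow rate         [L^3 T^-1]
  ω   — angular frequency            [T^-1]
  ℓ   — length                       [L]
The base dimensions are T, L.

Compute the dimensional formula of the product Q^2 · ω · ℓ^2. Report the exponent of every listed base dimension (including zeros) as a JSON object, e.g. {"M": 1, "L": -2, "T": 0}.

Exponent matrix [T,L] × [Q,ω,ℓ]:
  T: [-1 -1  0]
  L: [ 3  0  1]
  [T]: (2)·-1+(1)·-1+(2)·0 = -3
  [L]: (2)·3+(1)·0+(2)·1 = 8
⇒ T^-3 L^8

{"T": -3, "L": 8}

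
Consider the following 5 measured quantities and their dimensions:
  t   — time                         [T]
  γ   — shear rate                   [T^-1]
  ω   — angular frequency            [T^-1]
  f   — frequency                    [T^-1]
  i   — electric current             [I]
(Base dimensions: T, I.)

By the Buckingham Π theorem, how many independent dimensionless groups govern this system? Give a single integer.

3

Exponent matrix [T,I] × [t,γ,ω,f,i]:
  T: [ 1 -1 -1 -1  0]
  I: [ 0  0  0  0  1]
Echelon form has 2 nonzero rows (pivots: t,i)
5 vars − rank 2 = 3 Π groups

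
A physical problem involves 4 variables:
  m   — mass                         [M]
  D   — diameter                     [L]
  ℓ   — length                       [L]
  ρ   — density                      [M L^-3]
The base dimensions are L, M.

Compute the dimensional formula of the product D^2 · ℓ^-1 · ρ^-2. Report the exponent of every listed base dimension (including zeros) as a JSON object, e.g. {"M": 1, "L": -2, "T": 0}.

Dimensional matrix (L×M by m×D×ℓ×ρ):
  L: [ 0  1  1 -3]
  M: [ 1  0  0  1]
  [L]: (2)·1+(-1)·1+(-2)·-3 = 7
  [M]: (2)·0+(-1)·0+(-2)·1 = -2
⇒ L^7 M^-2

{"L": 7, "M": -2}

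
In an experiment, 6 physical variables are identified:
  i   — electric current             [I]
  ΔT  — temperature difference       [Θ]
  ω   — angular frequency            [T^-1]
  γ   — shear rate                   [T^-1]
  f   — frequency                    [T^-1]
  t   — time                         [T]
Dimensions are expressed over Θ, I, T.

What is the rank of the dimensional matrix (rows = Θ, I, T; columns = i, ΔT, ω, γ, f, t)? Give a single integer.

Exponent matrix [Θ,I,T] × [i,ΔT,ω,γ,f,t]:
  Θ: [ 0  1  0  0  0  0]
  I: [ 1  0  0  0  0  0]
  T: [ 0  0 -1 -1 -1  1]
Echelon form has 3 nonzero rows (pivots: i,ΔT,ω)

3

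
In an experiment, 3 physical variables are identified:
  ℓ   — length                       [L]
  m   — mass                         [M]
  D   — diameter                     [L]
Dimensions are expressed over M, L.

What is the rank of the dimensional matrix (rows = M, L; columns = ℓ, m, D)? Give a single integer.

2

Dimensional matrix (M×L by ℓ×m×D):
  M: [ 0  1  0]
  L: [ 1  0  1]
Row reduction gives pivot columns ℓ,m; rank = 2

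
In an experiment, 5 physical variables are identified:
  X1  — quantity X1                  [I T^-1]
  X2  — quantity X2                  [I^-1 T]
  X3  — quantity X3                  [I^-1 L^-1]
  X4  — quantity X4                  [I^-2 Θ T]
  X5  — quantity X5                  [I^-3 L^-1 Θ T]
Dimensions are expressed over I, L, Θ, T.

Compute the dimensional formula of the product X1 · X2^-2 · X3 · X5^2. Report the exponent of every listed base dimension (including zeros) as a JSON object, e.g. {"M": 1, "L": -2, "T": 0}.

Exponent matrix [I,L,Θ,T] × [X1,X2,X3,X4,X5]:
  I: [ 1 -1 -1 -2 -3]
  L: [ 0  0 -1  0 -1]
  Θ: [ 0  0  0  1  1]
  T: [-1  1  0  1  1]
  [I]: (1)·1+(-2)·-1+(1)·-1+(2)·-3 = -4
  [L]: (1)·0+(-2)·0+(1)·-1+(2)·-1 = -3
  [Θ]: (1)·0+(-2)·0+(1)·0+(2)·1 = 2
  [T]: (1)·-1+(-2)·1+(1)·0+(2)·1 = -1
⇒ I^-4 L^-3 Θ^2 T^-1

{"I": -4, "L": -3, "Θ": 2, "T": -1}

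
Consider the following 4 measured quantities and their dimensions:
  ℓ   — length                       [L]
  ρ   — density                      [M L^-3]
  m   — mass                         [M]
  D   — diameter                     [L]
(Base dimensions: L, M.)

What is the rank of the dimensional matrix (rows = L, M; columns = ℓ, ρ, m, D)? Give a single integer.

2

Write exponents as rows L,M / cols ℓ,ρ,m,D:
  L: [ 1 -3  0  1]
  M: [ 0  1  1  0]
RREF → pivots at {ℓ,ρ} ⇒ r = 2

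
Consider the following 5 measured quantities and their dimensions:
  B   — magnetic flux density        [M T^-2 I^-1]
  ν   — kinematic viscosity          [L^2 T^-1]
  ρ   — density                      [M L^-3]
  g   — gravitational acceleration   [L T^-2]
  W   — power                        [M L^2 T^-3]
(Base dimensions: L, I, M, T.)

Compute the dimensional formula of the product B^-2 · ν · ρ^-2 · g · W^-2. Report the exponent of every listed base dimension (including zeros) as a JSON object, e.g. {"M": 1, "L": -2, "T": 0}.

Dimensional matrix (L×I×M×T by B×ν×ρ×g×W):
  L: [ 0  2 -3  1  2]
  I: [-1  0  0  0  0]
  M: [ 1  0  1  0  1]
  T: [-2 -1  0 -2 -3]
  [L]: (-2)·0+(1)·2+(-2)·-3+(1)·1+(-2)·2 = 5
  [I]: (-2)·-1+(1)·0+(-2)·0+(1)·0+(-2)·0 = 2
  [M]: (-2)·1+(1)·0+(-2)·1+(1)·0+(-2)·1 = -6
  [T]: (-2)·-2+(1)·-1+(-2)·0+(1)·-2+(-2)·-3 = 7
⇒ L^5 I^2 M^-6 T^7

{"L": 5, "I": 2, "M": -6, "T": 7}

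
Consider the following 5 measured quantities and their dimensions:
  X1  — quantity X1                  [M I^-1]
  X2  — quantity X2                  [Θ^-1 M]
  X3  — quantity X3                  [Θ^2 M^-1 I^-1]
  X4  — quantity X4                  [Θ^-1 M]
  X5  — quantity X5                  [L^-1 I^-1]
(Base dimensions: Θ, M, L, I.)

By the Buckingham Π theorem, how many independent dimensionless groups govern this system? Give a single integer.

2

Dimensional matrix (Θ×M×L×I by X1×X2×X3×X4×X5):
  Θ: [ 0 -1  2 -1  0]
  M: [ 1  1 -1  1  0]
  L: [ 0  0  0  0 -1]
  I: [-1  0 -1  0 -1]
RREF → pivots at {X1,X2,X5} ⇒ r = 3
5 vars − rank 3 = 2 Π groups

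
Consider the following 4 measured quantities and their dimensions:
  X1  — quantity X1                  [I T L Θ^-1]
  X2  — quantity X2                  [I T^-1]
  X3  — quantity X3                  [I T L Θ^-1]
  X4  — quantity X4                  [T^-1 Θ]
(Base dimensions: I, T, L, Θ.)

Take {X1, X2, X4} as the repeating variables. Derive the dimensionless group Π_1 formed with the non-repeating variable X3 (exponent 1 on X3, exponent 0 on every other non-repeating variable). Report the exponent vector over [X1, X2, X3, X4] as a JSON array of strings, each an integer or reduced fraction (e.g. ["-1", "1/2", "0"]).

Dimensional matrix (I×T×L×Θ by X1×X2×X3×X4):
  I: [ 1  1  1  0]
  T: [ 1 -1  1 -1]
  L: [ 1  0  1  0]
  Θ: [-1  0 -1  1]
RREF → pivots at {X1,X2,X4} ⇒ r = 3
Pivot set = {X1,X2,X4}, free = {X3}
RREF:
  r0: [   1    0    1    0]
  r1: [   0    1    0    0]
  r2: [   0    0    0    1]
  r3: [   0    0    0    0]
Fix exponent of X3 at 1; solve each RREF row for its pivot's exponent:
  r0: exp(X1) + (1)·1 = 0 ⇒ exp(X1) = -1
  r1: exp(X2) + (0)·1 = 0 ⇒ exp(X2) = 0
  r2: exp(X4) + (0)·1 = 0 ⇒ exp(X4) = 0
Π_1 = X1^-1 · X3

["-1", "0", "1", "0"]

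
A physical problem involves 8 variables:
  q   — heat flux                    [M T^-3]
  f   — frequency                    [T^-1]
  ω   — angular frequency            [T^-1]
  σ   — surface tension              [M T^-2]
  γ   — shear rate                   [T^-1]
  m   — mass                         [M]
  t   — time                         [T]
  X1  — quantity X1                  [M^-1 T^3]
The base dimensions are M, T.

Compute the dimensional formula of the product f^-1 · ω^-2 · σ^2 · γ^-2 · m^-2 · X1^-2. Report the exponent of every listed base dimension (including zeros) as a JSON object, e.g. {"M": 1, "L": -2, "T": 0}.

Exponent matrix [M,T] × [q,f,ω,σ,γ,m,t,X1]:
  M: [ 1  0  0  1  0  1  0 -1]
  T: [-3 -1 -1 -2 -1  0  1  3]
  [M]: (-1)·0+(-2)·0+(2)·1+(-2)·0+(-2)·1+(-2)·-1 = 2
  [T]: (-1)·-1+(-2)·-1+(2)·-2+(-2)·-1+(-2)·0+(-2)·3 = -5
⇒ M^2 T^-5

{"M": 2, "T": -5}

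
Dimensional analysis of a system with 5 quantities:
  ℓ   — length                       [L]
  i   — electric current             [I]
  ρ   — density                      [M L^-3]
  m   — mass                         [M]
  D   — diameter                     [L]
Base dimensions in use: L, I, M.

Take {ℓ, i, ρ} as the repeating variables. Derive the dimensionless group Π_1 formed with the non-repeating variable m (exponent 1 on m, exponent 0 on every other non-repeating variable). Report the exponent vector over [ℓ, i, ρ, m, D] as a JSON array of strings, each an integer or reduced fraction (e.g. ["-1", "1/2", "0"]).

["-3", "0", "-1", "1", "0"]

Write exponents as rows L,I,M / cols ℓ,i,ρ,m,D:
  L: [ 1  0 -3  0  1]
  I: [ 0  1  0  0  0]
  M: [ 0  0  1  1  0]
Echelon form has 3 nonzero rows (pivots: ℓ,i,ρ)
Repeat: ℓ,i,ρ; free: m,D
RREF:
  r0: [   1    0    0    3    1]
  r1: [   0    1    0    0    0]
  r2: [   0    0    1    1    0]
Fix exponent of m at 1, D at 0; solve each RREF row for its pivot's exponent:
  r0: exp(ℓ) + (3)·1 = 0 ⇒ exp(ℓ) = -3
  r1: exp(i) + (0)·1 = 0 ⇒ exp(i) = 0
  r2: exp(ρ) + (1)·1 = 0 ⇒ exp(ρ) = -1
Π_1 = ℓ^-3 · ρ^-1 · m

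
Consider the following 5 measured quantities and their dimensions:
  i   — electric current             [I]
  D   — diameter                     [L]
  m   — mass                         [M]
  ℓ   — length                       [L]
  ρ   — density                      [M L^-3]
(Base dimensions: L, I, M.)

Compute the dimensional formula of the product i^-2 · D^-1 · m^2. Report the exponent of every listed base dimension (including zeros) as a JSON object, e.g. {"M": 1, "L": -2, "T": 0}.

{"L": -1, "I": -2, "M": 2}

Dimensional matrix (L×I×M by i×D×m×ℓ×ρ):
  L: [ 0  1  0  1 -3]
  I: [ 1  0  0  0  0]
  M: [ 0  0  1  0  1]
  [L]: (-2)·0+(-1)·1+(2)·0 = -1
  [I]: (-2)·1+(-1)·0+(2)·0 = -2
  [M]: (-2)·0+(-1)·0+(2)·1 = 2
⇒ L^-1 I^-2 M^2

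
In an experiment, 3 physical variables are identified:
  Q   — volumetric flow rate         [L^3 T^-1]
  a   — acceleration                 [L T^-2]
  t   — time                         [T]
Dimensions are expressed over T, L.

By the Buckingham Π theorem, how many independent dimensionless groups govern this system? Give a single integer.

Dimensional matrix (T×L by Q×a×t):
  T: [-1 -2  1]
  L: [ 3  1  0]
RREF → pivots at {Q,a} ⇒ r = 2
n=3, r=2 ⇒ 1 dimensionless group

1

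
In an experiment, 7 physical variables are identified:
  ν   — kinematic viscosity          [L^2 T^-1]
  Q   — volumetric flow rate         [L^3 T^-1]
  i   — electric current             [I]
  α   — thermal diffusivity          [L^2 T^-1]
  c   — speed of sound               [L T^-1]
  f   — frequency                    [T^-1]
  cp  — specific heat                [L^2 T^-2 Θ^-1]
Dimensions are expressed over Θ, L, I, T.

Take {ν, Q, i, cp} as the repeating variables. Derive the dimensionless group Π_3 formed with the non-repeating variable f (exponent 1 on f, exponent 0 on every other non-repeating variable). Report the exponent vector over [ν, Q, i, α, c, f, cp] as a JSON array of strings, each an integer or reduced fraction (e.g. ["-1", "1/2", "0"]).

Write exponents as rows Θ,L,I,T / cols ν,Q,i,α,c,f,cp:
  Θ: [ 0  0  0  0  0  0 -1]
  L: [ 2  3  0  2  1  0  2]
  I: [ 0  0  1  0  0  0  0]
  T: [-1 -1  0 -1 -1 -1 -2]
Echelon form has 4 nonzero rows (pivots: ν,Q,i,cp)
Repeat: ν,Q,i,cp; free: α,c,f
RREF:
  r0: [   1    0    0    1    2    3    0]
  r1: [   0    1    0    0   -1   -2    0]
  r2: [   0    0    1    0    0    0    0]
  r3: [   0    0    0    0    0    0    1]
Fix exponent of f at 1, α at 0, c at 0; solve each RREF row for its pivot's exponent:
  r0: exp(ν) + (3)·1 = 0 ⇒ exp(ν) = -3
  r1: exp(Q) + (-2)·1 = 0 ⇒ exp(Q) = 2
  r2: exp(i) + (0)·1 = 0 ⇒ exp(i) = 0
  r3: exp(cp) + (0)·1 = 0 ⇒ exp(cp) = 0
Π_3 = ν^-3 · Q^2 · f

["-3", "2", "0", "0", "0", "1", "0"]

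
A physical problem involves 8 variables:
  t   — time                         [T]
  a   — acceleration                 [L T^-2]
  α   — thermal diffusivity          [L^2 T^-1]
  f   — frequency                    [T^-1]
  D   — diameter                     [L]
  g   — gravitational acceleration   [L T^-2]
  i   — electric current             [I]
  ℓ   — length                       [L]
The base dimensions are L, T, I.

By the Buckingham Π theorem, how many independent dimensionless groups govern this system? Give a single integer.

Write exponents as rows L,T,I / cols t,a,α,f,D,g,i,ℓ:
  L: [ 0  1  2  0  1  1  0  1]
  T: [ 1 -2 -1 -1  0 -2  0  0]
  I: [ 0  0  0  0  0  0  1  0]
Echelon form has 3 nonzero rows (pivots: t,a,i)
8 vars − rank 3 = 5 Π groups

5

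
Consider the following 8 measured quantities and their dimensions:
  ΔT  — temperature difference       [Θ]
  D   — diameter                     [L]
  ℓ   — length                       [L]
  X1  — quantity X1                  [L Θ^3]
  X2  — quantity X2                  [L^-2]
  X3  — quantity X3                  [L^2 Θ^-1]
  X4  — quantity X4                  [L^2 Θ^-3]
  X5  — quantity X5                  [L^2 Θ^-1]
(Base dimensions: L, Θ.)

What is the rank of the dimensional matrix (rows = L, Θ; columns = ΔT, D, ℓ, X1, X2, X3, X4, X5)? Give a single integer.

Exponent matrix [L,Θ] × [ΔT,D,ℓ,X1,X2,X3,X4,X5]:
  L: [ 0  1  1  1 -2  2  2  2]
  Θ: [ 1  0  0  3  0 -1 -3 -1]
RREF → pivots at {ΔT,D} ⇒ r = 2

2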